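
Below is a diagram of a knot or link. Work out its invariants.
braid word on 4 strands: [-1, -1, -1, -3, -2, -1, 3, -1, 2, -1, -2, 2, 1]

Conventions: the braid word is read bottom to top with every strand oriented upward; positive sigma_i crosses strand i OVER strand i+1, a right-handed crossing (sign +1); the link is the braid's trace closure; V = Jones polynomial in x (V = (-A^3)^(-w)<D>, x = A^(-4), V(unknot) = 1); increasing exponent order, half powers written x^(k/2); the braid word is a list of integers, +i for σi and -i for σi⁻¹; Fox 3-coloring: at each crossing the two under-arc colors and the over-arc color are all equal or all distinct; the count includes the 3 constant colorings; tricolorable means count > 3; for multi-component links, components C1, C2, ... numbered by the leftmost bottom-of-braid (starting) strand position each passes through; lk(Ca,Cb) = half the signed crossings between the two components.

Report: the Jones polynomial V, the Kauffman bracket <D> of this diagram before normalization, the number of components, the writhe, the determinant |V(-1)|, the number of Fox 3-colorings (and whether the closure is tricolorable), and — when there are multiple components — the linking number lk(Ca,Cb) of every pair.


V = -x^-7 + x^-6 - x^-5 + x^-4 + x^-2
<D> = -A^-7 - A + A^5 - A^9 + A^13 (w = -5)
1 component over 13 crossings, w = -5
3 Fox colorings among 3^13, |V(-1)| = 5: not tricolorable
why: inverse pairs cancel, leaving σ1⁻¹ σ1⁻¹ σ1⁻¹ σ3⁻¹ σ2⁻¹ σ1⁻¹ σ3 σ1⁻¹ σ2


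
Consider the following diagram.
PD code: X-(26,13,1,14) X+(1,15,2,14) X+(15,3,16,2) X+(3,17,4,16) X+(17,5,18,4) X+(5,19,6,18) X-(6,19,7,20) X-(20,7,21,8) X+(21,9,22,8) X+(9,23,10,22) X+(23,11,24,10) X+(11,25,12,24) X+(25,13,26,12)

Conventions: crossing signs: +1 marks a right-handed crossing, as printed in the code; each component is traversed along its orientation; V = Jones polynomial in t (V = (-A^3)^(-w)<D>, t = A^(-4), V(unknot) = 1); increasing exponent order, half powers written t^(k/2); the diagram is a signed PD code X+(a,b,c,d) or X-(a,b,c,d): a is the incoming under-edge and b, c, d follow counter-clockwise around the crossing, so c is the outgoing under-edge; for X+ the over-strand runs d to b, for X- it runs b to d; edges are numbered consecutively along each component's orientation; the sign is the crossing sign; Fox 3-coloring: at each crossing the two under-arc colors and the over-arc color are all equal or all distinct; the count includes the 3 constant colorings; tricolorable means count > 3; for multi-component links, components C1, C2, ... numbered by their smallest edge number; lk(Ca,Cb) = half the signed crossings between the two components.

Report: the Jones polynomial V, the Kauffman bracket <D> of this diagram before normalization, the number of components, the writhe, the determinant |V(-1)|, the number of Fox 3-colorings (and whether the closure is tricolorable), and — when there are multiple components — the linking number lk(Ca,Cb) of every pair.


V = t^3 + t^5 - t^6 + t^7 - t^8 + t^9 - t^10
<D> = A^-19 - A^-15 + A^-11 - A^-7 + A^-3 - A - A^9 (w = +7)
1 component over 13 crossings, w = +7
3 Fox colorings among 3^13, |V(-1)| = 7: not tricolorable
why: w = +7 (over 13 crossings) is diagram-only; (-A^3)^(-7) removes it from V


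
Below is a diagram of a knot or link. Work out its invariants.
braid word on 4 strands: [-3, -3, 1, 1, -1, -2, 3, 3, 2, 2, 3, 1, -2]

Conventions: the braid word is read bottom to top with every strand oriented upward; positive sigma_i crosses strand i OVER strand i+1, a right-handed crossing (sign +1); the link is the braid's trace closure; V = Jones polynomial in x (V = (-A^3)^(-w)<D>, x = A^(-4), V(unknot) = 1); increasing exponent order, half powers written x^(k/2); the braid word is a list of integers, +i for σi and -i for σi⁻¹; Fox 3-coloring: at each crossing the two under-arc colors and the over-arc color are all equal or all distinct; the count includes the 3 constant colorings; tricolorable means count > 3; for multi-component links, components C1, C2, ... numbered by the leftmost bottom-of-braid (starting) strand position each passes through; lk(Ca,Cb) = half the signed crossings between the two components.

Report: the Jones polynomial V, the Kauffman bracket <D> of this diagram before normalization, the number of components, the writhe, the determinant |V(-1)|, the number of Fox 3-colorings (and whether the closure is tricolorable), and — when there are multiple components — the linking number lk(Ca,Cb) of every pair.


V(x) = x^-1 - 1 + 2x - 3x^2 + 3x^3 - 2x^4 + 2x^5 - x^6
bracket: A^-15 - 2A^-11 + 2A^-7 - 3A^-3 + 3A - 2A^5 + A^9 - A^13, w = +3
1 component, writhe +3, over 13 crossings
det 15, colorings 9 of 3^13 — tricolorable
observation: w = +3 shifts under R1 moves; the (-A^3)^(-3) factor cancels that in V


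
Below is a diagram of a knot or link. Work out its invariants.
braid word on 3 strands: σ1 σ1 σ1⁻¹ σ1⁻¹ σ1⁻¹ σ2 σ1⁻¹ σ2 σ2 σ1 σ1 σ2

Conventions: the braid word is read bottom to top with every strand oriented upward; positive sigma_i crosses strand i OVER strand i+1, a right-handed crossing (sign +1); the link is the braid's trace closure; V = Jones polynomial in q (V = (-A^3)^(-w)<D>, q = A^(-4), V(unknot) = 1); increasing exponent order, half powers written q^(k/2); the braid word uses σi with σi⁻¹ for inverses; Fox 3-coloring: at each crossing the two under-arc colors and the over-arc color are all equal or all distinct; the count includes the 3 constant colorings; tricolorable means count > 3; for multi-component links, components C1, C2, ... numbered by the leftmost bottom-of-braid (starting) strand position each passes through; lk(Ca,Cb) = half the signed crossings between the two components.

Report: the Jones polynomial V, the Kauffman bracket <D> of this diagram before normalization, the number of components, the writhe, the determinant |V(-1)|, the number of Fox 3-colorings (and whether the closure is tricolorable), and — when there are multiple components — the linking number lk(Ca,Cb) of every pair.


V(q) = 2q - 2q^2 + 3q^3 - 3q^4 + 2q^5 - 2q^6 + q^7
bracket: A^-16 - 2A^-12 + 2A^-8 - 3A^-4 + 3 - 2A^4 + 2A^8, w = +4
1 component, writhe +4, over 12 crossings
det 15, colorings 9 of 3^12 — tricolorable
observation: w = +4 (over 12 crossings) is diagram-only; (-A^3)^(-4) removes it from V


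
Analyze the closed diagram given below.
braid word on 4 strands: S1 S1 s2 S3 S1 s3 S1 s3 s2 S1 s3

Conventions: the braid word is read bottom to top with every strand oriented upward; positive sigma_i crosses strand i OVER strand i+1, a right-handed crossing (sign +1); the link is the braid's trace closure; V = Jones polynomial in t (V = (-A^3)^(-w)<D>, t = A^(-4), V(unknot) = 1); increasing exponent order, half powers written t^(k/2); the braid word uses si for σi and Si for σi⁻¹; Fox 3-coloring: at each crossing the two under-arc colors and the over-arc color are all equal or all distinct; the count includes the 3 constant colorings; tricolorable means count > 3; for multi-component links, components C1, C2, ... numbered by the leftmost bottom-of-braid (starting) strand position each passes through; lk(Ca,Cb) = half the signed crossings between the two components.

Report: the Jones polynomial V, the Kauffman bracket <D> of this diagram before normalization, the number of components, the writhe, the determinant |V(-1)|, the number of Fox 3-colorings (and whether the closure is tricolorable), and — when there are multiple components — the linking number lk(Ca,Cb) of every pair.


V(t) = -t^-6 + 2t^-5 - 4t^-4 + 5t^-3 - 4t^-2 + 5t^-1 - 3 + 2t - t^2
bracket: A^-11 - 2A^-7 + 3A^-3 - 5A + 4A^5 - 5A^9 + 4A^13 - 2A^17 + A^21, w = -1
1 component, writhe -1, over 11 crossings
det 27, colorings 9 of 3^11 — tricolorable
observation: w = -1 shifts under R1 moves; the (-A^3)^(1) factor cancels that in V


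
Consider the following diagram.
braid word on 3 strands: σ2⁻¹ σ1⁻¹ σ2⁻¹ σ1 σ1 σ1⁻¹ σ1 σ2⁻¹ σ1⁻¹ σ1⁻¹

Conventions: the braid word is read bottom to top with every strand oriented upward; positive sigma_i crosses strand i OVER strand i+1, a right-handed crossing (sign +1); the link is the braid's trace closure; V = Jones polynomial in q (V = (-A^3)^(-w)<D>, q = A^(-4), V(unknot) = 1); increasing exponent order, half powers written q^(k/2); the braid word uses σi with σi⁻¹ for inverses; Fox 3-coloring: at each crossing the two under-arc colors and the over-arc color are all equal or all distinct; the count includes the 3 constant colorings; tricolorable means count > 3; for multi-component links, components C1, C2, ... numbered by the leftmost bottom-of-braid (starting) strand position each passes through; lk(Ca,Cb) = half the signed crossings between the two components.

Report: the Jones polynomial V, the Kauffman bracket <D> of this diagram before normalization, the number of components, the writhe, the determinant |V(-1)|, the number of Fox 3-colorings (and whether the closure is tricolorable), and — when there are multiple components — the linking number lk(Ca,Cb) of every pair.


V(q) = -q^-6 + q^-5 - q^-4 + 2q^-3 - q^-2 + q^-1
bracket: A^-8 - A^-4 + 2 - A^4 + A^8 - A^12, w = -4
1 component, writhe -4, over 10 crossings
det 7, colorings 3 of 3^10 — not tricolorable
observation: w = -4 (over 10 crossings) is diagram-only; (-A^3)^(4) removes it from V


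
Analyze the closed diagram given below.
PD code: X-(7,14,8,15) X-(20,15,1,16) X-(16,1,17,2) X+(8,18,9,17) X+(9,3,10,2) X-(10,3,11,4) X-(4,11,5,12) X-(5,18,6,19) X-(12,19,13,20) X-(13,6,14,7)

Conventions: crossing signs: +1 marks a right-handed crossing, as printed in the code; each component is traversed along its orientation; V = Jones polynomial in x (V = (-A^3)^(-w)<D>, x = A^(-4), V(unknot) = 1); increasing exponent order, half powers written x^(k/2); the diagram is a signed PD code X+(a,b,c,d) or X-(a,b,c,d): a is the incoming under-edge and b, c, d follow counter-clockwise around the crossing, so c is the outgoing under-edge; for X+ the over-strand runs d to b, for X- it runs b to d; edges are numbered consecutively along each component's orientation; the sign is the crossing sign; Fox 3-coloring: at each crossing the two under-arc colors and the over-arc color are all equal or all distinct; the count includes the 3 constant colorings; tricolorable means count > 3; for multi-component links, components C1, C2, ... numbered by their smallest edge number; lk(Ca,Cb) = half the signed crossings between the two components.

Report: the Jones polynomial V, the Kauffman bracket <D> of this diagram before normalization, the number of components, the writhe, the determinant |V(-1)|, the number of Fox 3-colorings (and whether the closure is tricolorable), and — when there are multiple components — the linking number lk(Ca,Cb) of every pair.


V(x) = x^-8 - 2x^-7 + x^-6 - 2x^-5 + 2x^-4 + x^-2
bracket: A^-10 + 2A^-2 - 2A^2 + A^6 - 2A^10 + A^14, w = -6
1 component, writhe -6, over 10 crossings
det 9, colorings 27 of 3^10 — tricolorable
observation: the span of V is 6, forcing >= 6 crossings in any diagram


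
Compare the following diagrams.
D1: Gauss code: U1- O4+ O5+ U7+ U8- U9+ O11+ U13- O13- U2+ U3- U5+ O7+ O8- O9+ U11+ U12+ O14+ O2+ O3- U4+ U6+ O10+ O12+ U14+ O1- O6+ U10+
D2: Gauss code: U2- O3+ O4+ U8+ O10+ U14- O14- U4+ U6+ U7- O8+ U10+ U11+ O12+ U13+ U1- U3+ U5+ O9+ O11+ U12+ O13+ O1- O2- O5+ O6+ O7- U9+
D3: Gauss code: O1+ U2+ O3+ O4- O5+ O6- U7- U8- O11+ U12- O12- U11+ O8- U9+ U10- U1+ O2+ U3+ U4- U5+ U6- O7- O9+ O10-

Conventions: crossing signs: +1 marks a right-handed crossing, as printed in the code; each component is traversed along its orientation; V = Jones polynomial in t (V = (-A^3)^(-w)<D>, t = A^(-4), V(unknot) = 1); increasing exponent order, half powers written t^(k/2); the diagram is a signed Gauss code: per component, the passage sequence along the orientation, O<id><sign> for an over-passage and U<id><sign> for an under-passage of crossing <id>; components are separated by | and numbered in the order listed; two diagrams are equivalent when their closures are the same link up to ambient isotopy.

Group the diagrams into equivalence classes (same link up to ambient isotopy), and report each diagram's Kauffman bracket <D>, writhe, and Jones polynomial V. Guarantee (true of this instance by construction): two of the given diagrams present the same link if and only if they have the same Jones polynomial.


classes: {D1, D2} | {D3}
V(D1) = t^2 - t^3 + 3t^4 - 3t^5 + 4t^6 - 4t^7 + 2t^8 - 2t^9 + t^10  [14 crossings, <D> = A^-22 - 2A^-18 + 2A^-14 - 4A^-10 + 4A^-6 - 3A^-2 + 3A^2 - A^6 + A^10, w = +6]
V(D2) = t^2 - t^3 + 3t^4 - 3t^5 + 4t^6 - 4t^7 + 2t^8 - 2t^9 + t^10  [14 crossings, <D> = A^-22 - 2A^-18 + 2A^-14 - 4A^-10 + 4A^-6 - 3A^-2 + 3A^2 - A^6 + A^10, w = +6]
V(D3) = 1  (w 0, c 12, <D> = 1)
insight: V(t) takes 2 values over 3 diagrams, fixing the grouping


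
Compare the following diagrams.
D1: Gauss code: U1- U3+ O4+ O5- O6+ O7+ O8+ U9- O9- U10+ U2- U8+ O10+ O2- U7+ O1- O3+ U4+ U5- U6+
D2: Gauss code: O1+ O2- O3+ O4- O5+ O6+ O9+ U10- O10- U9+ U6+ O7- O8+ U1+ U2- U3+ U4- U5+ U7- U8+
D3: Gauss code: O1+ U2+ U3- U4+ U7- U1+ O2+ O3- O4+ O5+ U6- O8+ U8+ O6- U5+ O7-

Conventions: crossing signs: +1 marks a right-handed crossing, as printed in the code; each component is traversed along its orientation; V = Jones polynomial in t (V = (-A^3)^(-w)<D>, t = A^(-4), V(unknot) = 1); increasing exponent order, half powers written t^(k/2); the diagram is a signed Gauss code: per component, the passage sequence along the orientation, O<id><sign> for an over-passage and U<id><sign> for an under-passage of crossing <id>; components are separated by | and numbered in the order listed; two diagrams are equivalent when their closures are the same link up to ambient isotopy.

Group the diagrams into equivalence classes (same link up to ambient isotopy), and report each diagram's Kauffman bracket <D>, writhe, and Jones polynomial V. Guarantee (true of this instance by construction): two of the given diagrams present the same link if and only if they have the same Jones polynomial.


classes: {D1, D2, D3}
V(D1) = 1  [10 crossings, <D> = A^6, w = +2]
D2 (bracket A^6; 10 crossings at w = +2): V = 1
D3 (bracket A^6; 8 crossings at w = +2): V = 1
note: one V(t) for all 3 diagrams — one class (guaranteed)


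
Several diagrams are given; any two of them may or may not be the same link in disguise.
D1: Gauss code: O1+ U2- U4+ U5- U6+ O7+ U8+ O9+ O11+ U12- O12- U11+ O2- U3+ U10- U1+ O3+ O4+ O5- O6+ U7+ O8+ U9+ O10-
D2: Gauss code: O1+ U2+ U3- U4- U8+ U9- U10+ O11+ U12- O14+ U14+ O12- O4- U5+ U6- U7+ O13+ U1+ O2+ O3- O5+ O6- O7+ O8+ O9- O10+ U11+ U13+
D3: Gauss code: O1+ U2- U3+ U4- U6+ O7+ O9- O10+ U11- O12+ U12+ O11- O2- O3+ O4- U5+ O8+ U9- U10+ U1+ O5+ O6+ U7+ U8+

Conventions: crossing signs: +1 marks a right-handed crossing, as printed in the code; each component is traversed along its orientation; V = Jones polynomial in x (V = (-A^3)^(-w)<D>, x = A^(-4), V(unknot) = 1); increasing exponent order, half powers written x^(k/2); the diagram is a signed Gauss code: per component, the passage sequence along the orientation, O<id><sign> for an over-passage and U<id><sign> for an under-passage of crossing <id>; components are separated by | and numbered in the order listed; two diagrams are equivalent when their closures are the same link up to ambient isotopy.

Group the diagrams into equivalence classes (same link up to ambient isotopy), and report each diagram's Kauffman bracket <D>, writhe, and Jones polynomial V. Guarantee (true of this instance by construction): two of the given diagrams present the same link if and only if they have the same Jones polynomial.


classes: {D1} | {D2, D3}
V(D1) = x + x^3 - x^4  [12 crossings, <D> = -A^-4 + 1 + A^8, w = +4]
V(D2) = x - x^2 + 2x^3 - x^4 + x^5 - x^6  (w +4, c 14, <D> = -A^-12 + A^-8 - A^-4 + 2 - A^4 + A^8)
V(D3) = x - x^2 + 2x^3 - x^4 + x^5 - x^6  (w +4, c 12, <D> = -A^-12 + A^-8 - A^-4 + 2 - A^4 + A^8)
insight: V(x) takes 2 values over 3 diagrams, fixing the grouping


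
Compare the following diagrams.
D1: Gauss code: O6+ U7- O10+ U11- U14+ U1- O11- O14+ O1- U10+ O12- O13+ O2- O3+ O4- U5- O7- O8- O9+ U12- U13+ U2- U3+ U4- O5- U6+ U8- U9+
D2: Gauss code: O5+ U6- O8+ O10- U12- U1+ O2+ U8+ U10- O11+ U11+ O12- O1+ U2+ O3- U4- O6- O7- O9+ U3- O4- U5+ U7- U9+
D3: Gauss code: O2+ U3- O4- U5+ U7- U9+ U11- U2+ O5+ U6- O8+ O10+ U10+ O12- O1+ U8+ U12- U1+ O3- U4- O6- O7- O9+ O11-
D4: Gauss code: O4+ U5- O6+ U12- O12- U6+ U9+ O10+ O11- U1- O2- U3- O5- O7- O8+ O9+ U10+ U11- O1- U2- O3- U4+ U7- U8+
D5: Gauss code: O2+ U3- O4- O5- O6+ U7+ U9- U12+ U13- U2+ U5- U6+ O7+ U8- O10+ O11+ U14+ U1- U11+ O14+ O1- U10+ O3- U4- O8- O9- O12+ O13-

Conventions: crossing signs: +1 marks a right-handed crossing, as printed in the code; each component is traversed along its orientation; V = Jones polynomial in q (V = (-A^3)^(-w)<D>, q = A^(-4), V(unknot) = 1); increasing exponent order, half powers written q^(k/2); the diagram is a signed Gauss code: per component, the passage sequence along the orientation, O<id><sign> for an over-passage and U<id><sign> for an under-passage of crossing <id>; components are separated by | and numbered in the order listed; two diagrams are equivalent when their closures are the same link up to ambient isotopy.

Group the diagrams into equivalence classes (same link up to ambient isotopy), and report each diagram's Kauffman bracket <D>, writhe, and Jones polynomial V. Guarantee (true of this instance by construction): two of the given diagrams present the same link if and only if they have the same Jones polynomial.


classes: {D1, D2, D3, D4, D5}
V(D1) = -q^-4 + q^-3 + q^-1  [14 crossings, <D> = A^-2 + A^6 - A^10, w = -2]
V(D2) = -q^-4 + q^-3 + q^-1  (w 0, c 12, <D> = A^4 + A^12 - A^16)
V(D3) = -q^-4 + q^-3 + q^-1  [12 crossings, <D> = A^4 + A^12 - A^16, w = 0]
V(D4) = -q^-4 + q^-3 + q^-1  [12 crossings, <D> = A^-2 + A^6 - A^10, w = -2]
D5 (bracket A^4 + A^12 - A^16; 14 crossings at w = 0): V = -q^-4 + q^-3 + q^-1
note: one V(q) for all 5 diagrams — one class (guaranteed)


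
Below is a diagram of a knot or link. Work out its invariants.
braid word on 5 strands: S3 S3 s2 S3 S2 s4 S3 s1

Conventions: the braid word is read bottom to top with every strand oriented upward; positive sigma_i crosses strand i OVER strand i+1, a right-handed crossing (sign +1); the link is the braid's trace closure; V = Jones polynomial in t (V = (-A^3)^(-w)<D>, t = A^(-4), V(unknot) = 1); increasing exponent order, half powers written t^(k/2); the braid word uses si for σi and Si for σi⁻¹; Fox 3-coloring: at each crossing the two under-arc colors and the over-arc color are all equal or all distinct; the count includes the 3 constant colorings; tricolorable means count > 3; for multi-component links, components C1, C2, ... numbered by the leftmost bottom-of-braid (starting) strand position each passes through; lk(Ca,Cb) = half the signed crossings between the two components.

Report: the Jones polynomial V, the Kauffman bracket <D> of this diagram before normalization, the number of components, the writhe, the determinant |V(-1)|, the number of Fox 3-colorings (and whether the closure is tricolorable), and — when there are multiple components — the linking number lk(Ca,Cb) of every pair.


V(t) = -t^-4 + t^-3 + t^-1
bracket: A^-2 + A^6 - A^10, w = -2
1 component, writhe -2, over 8 crossings
det 3, colorings 9 of 3^8 — tricolorable
observation: V spans 3 powers of t: at least 3 crossings in any diagram


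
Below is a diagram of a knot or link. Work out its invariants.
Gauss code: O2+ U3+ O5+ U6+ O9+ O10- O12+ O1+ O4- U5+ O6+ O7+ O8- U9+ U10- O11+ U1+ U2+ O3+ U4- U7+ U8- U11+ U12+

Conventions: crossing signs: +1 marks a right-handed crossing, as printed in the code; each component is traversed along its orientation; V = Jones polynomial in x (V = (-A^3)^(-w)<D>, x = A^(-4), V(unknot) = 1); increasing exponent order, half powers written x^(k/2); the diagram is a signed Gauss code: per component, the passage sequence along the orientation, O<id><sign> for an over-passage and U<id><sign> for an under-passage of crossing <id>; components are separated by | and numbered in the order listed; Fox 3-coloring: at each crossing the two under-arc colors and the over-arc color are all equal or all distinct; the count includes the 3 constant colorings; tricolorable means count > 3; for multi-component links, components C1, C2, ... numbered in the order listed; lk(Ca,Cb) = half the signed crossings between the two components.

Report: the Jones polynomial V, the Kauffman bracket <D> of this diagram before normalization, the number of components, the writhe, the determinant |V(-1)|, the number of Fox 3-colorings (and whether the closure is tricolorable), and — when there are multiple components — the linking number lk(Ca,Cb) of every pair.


V = x^2 + 2x^4 - 2x^5 + x^6 - 2x^7 + x^8
<D> = A^-14 - 2A^-10 + A^-6 - 2A^-2 + 2A^2 + A^10 (w = +6)
1 component over 12 crossings, w = +6
27 Fox colorings among 3^12, |V(-1)| = 9: tricolorable
why: w = +6 shifts under R1 moves; the (-A^3)^(-6) factor cancels that in V


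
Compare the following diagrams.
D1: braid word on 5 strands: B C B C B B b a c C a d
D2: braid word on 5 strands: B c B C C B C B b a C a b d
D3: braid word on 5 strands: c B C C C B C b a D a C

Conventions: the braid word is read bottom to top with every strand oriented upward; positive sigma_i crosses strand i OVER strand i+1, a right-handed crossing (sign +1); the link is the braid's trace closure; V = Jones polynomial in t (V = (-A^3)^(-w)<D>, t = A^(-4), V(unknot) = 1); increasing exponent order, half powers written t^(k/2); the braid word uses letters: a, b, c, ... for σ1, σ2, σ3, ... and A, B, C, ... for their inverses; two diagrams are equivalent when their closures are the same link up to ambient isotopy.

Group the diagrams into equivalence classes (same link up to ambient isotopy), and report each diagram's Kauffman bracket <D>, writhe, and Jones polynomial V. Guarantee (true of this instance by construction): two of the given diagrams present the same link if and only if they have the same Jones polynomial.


classes: {D1, D2, D3}
V(D1) = t^-5 - t^-4 + 2t^-3 - t^-2 + 2t^-1 + t  [12 crossings, <D> = A^-10 + 2A^-2 - A^2 + 2A^6 - A^10 + A^14, w = -2]
D2 (bracket A^-10 + 2A^-2 - A^2 + 2A^6 - A^10 + A^14; 14 crossings at w = -2): V = t^-5 - t^-4 + 2t^-3 - t^-2 + 2t^-1 + t
V(D3) = t^-5 - t^-4 + 2t^-3 - t^-2 + 2t^-1 + t  [12 crossings, <D> = A^-16 + 2A^-8 - A^-4 + 2 - A^4 + A^8, w = -4]
note: one V(t) for all 3 diagrams — one class (guaranteed)


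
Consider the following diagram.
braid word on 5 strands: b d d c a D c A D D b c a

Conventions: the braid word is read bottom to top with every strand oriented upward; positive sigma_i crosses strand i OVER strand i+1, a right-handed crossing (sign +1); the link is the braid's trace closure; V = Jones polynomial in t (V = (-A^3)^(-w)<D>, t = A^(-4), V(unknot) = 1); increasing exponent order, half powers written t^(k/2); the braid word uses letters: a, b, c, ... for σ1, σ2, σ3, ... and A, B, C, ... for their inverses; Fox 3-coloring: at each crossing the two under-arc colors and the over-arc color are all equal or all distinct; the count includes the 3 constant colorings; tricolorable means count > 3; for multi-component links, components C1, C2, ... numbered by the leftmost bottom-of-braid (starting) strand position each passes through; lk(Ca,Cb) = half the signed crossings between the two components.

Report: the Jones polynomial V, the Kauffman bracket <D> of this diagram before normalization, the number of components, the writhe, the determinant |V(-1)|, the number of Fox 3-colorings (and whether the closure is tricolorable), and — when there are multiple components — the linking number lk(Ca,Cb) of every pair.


V = t^(-1/2) - 3t^(1/2) + 3t^(3/2) - 4t^(5/2) + 3t^(7/2) - 3t^(9/2) + 2t^(11/2) - t^(13/2)
<D> = A^-11 - 2A^-7 + 3A^-3 - 3A + 4A^5 - 3A^9 + 3A^13 - A^17 (w = +5)
2 components over 13 crossings, w = +5
lk(C1,C2): +2
3 Fox colorings among 3^13, |V(-1)| = 20: not tricolorable
why: det 20 = |V(-1)|; not divisible by 3, so not tricolorable


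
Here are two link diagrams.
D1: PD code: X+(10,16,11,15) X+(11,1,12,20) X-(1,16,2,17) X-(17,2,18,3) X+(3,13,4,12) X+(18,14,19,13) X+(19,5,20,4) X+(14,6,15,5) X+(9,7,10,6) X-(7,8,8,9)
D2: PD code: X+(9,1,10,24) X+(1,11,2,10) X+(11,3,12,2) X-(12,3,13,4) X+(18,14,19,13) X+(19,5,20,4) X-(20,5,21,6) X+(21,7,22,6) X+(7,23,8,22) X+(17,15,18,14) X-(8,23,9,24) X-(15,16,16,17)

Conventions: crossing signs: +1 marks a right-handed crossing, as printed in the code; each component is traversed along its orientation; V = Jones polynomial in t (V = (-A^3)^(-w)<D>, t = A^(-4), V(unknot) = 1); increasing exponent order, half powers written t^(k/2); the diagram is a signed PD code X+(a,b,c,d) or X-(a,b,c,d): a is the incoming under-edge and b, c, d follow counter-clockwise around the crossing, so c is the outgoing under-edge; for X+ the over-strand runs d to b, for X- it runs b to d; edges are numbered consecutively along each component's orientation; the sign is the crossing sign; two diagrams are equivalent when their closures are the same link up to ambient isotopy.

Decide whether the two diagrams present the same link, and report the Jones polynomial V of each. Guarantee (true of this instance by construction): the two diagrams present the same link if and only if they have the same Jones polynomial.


equivalent: no
D1 (bracket -A^-12 + A^-8 - A^-4 + 2 - A^4 + A^8; 10 crossings at w = +4): V = t - t^2 + 2t^3 - t^4 + t^5 - t^6
V(D2) = t + t^3 - t^4  (w +4, c 12, <D> = -A^-4 + 1 + A^8)
key observation: V(t) takes 2 values over 2 diagrams, fixing the grouping


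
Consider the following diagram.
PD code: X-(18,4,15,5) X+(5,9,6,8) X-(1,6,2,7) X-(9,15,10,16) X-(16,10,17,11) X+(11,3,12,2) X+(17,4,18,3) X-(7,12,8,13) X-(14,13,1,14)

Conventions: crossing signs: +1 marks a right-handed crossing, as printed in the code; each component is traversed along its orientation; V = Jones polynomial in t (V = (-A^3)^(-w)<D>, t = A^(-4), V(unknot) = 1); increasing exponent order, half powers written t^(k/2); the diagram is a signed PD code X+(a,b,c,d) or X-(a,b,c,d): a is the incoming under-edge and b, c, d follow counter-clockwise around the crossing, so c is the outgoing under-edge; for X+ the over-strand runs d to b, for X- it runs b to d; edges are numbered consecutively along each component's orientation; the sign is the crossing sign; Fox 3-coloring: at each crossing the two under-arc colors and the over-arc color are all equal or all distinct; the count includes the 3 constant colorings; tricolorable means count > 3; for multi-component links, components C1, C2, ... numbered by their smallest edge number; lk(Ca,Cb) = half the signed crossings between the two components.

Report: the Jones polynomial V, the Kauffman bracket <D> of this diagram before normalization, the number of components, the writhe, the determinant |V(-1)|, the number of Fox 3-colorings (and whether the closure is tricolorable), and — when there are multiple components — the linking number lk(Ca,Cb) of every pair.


Jones polynomial: V(t) = -t^(-9/2) + t^(-7/2) - 2t^(-5/2) + 2t^(-3/2) - 2t^(-1/2) + t^(1/2) - t^(3/2)
<D> = A^-15 - A^-11 + 2A^-7 - 2A^-3 + 2A - A^5 + A^9; writhe -3
components 2, writhe -3 (9 crossings)
linking number lk(C1,C2) = -1
3-colorings: 3 of 3^9, det 10 — not tricolorable
note: summing lk over 1 pair gives -1


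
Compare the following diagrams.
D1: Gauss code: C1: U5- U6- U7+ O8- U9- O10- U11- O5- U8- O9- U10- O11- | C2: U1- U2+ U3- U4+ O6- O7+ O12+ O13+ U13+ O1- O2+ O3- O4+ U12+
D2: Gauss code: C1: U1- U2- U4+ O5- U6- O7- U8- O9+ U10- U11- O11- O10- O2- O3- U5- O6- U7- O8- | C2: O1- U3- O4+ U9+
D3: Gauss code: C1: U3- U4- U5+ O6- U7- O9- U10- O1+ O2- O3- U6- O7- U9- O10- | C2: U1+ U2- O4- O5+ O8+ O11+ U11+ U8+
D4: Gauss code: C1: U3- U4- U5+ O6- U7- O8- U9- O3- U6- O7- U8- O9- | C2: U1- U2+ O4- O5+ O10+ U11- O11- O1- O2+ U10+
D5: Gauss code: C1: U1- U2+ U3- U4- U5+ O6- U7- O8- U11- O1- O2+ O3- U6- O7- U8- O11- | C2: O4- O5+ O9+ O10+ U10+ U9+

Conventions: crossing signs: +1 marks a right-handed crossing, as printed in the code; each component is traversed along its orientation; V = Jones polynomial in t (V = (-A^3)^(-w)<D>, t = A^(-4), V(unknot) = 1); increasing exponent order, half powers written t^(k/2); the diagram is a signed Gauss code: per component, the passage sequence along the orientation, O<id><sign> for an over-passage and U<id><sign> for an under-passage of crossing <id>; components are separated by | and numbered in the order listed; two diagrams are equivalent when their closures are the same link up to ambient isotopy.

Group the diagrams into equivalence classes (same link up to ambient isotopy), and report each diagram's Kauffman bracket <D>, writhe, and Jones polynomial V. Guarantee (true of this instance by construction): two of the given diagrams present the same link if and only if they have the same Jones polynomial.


equivalence classes: {D1, D2, D3, D4, D5}
D1 (bracket A^-3 + A + A^5 - A^21; 13 crossings at w = -3): V = t^(-15/2) - t^(-7/2) - t^(-5/2) - t^(-3/2)
V(D2) = t^(-15/2) - t^(-7/2) - t^(-5/2) - t^(-3/2)  [11 crossings, <D> = A^-15 + A^-11 + A^-7 - A^9, w = -7]
V(D3) = t^(-15/2) - t^(-7/2) - t^(-5/2) - t^(-3/2)  [11 crossings, <D> = A^-3 + A + A^5 - A^21, w = -3]
V(D4) = t^(-15/2) - t^(-7/2) - t^(-5/2) - t^(-3/2)  (w -5, c 11, <D> = A^-9 + A^-5 + A^-1 - A^15)
V(D5) = t^(-15/2) - t^(-7/2) - t^(-5/2) - t^(-3/2)  (w -3, c 11, <D> = A^-3 + A + A^5 - A^21)
key observation: all 5 diagrams share one V(t), hence one class


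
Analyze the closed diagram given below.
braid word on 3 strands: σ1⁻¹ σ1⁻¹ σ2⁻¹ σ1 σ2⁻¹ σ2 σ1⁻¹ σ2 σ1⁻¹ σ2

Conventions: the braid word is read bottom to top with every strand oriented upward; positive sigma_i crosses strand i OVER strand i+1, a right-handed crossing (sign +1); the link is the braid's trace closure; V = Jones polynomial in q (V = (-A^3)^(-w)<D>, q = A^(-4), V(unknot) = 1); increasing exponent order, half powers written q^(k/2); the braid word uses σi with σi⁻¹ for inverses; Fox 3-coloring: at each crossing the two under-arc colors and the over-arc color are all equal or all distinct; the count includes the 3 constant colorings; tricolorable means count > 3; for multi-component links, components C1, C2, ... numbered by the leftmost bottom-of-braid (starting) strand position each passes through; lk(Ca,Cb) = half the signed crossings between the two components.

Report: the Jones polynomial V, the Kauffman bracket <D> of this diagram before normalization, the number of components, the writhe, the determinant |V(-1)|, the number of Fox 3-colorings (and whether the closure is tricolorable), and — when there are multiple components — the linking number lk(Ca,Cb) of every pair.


V(q) = -q^-4 + q^-3 + q^-1
bracket: A^-2 + A^6 - A^10, w = -2
1 component, writhe -2, over 10 crossings
det 3, colorings 9 of 3^10 — tricolorable
observation: free reduction leaves σ1⁻¹ σ1⁻¹ σ1⁻¹ σ2 of the original 10 letters


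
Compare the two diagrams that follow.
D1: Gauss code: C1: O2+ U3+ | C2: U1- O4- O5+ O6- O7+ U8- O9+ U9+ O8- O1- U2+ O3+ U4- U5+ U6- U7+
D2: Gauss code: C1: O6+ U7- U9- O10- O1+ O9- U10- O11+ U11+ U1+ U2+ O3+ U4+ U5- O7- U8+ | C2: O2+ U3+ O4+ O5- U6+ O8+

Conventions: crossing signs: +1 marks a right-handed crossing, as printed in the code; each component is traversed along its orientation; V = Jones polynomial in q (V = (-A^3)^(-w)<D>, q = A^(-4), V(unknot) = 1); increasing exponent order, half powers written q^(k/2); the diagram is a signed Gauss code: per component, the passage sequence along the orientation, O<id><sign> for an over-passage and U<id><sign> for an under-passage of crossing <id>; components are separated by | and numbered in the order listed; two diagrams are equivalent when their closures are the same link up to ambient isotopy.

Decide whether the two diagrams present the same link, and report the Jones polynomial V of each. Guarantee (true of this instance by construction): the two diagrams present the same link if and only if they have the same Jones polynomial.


equivalent: no
D1 (bracket A^-7 + A; 9 crossings at w = +1): V = -q^(1/2) - q^(5/2)
V(D2) = -q^(1/2) + q^(3/2) - q^(5/2) - q^(9/2)  [11 crossings, <D> = A^-9 + A^-1 - A^3 + A^7, w = +3]
observation: 2 values of V(q) split the 2 diagrams


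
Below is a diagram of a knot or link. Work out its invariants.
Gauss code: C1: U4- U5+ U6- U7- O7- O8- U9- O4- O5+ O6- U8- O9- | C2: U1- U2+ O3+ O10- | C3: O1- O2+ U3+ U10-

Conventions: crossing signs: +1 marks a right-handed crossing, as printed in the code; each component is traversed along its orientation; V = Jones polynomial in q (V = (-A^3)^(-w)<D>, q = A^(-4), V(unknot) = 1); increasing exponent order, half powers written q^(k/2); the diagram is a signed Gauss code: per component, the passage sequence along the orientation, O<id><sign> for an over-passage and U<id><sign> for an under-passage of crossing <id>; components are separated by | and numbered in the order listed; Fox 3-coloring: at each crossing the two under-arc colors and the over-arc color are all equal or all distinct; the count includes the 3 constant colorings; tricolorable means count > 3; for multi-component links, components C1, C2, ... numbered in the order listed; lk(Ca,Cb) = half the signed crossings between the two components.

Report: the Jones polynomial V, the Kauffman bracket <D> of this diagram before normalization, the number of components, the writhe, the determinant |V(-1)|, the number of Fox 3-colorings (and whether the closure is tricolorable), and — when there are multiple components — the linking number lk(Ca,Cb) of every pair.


V(q) = -q^-5 - q^-4 + q^-3 + 2q^-2 + 2q^-1 + 1
bracket: A^-12 + 2A^-8 + 2A^-4 + 1 - A^4 - A^8, w = -4
3 components, writhe -4, over 10 crossings
lk(C1,C2) = 0
linking number lk(C1,C3) = 0
lk(C2,C3): 0
det 0, colorings 81 of 3^10 — tricolorable
observation: span 5 respects span(V) <= c + mu - 1 = 12 for this 3-component diagram


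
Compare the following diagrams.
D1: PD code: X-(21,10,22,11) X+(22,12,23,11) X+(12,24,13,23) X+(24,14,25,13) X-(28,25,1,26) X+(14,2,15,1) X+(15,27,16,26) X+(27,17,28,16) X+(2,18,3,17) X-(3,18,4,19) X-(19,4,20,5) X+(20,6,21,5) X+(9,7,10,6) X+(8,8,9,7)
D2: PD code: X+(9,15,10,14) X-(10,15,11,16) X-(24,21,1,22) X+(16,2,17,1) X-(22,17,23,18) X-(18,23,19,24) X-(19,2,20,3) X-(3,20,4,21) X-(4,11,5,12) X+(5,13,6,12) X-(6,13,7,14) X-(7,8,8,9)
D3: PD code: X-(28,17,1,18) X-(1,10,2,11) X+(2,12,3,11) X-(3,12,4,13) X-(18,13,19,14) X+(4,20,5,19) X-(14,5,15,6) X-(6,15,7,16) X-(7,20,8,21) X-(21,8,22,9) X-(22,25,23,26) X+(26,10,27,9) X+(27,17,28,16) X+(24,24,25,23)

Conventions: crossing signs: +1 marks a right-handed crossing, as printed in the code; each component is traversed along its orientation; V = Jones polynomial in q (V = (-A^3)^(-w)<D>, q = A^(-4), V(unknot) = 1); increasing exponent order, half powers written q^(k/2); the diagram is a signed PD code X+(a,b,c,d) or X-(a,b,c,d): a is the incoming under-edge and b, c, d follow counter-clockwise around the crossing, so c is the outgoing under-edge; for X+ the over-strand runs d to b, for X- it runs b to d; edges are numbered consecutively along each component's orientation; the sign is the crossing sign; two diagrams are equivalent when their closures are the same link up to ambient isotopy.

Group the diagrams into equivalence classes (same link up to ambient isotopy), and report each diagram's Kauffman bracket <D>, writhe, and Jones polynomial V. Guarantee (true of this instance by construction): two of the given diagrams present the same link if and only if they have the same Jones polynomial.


classes: {D1} | {D2, D3}
V(D1) = q - q^2 + 2q^3 - q^4 + q^5 - q^6  [14 crossings, <D> = -A^-6 + A^-2 - A^2 + 2A^6 - A^10 + A^14, w = +6]
V(D2) = -q^-6 + q^-5 - q^-4 + 2q^-3 - q^-2 + q^-1  [12 crossings, <D> = A^-14 - A^-10 + 2A^-6 - A^-2 + A^2 - A^6, w = -6]
V(D3) = -q^-6 + q^-5 - q^-4 + 2q^-3 - q^-2 + q^-1  (w -4, c 14, <D> = A^-8 - A^-4 + 2 - A^4 + A^8 - A^12)
insight: 2 values of V(q) split the 3 diagrams


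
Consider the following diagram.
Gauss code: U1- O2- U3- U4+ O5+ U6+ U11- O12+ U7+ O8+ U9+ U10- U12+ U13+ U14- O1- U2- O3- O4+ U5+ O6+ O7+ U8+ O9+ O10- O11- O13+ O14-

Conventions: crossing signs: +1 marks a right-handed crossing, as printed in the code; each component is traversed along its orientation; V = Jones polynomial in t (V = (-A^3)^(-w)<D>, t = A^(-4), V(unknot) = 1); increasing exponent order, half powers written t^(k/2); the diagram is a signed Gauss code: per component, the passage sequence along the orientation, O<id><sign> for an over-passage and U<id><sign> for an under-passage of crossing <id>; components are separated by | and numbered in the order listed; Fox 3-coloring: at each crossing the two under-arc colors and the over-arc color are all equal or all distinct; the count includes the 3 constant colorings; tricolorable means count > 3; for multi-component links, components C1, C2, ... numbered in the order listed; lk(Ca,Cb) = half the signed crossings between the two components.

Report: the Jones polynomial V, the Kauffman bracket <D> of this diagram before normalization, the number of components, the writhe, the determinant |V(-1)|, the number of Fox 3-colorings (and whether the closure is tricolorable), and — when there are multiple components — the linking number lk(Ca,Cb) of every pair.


Jones polynomial: V(t) = t + t^3 - t^4
<D> = -A^-10 + A^-6 + A^2; writhe +2
components 1, writhe +2 (14 crossings)
3-colorings: 9 of 3^14, det 3 — tricolorable
note: det 3 = |V(-1)|; divisible by 3, so tricolorable


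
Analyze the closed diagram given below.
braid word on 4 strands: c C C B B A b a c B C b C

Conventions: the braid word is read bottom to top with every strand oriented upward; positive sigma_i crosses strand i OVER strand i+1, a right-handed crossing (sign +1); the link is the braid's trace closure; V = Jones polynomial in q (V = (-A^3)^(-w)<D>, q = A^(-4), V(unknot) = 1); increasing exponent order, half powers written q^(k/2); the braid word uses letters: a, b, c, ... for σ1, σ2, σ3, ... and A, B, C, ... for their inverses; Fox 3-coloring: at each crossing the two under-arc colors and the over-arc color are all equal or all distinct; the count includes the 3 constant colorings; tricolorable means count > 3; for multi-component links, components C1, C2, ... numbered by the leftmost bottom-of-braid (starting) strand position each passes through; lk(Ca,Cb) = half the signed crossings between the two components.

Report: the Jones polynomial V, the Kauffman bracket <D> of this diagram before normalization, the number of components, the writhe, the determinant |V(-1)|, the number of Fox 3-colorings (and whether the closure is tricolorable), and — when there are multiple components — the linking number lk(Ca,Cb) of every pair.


V = q^-7 - 2q^-6 + 2q^-5 - 3q^-4 + 3q^-3 - 2q^-2 + 2q^-1
<D> = -2A^-5 + 2A^-1 - 3A^3 + 3A^7 - 2A^11 + 2A^15 - A^19 (w = -3)
1 component over 13 crossings, w = -3
9 Fox colorings among 3^13, |V(-1)| = 15: tricolorable
why: the span of V is 6, forcing >= 6 crossings in any diagram


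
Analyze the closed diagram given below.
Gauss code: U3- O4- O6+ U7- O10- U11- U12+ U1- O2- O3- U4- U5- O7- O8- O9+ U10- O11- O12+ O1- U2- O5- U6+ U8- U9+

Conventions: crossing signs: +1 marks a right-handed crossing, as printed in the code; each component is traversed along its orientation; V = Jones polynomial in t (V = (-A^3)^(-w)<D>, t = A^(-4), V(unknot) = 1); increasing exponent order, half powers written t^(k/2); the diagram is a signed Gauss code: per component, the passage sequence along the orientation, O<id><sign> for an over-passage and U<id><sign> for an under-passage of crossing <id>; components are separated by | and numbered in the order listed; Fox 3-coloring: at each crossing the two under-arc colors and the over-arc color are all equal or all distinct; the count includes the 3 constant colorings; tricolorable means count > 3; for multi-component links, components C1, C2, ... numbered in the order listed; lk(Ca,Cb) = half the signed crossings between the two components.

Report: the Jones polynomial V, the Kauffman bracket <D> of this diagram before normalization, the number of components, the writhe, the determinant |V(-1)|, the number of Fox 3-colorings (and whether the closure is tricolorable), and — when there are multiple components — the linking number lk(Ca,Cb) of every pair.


V(t) = -t^-9 + t^-8 - 2t^-7 + 3t^-6 - 2t^-5 + 2t^-4 - t^-3 + t^-2
bracket: A^-10 - A^-6 + 2A^-2 - 2A^2 + 3A^6 - 2A^10 + A^14 - A^18, w = -6
1 component, writhe -6, over 12 crossings
det 13, colorings 3 of 3^12 — not tricolorable
observation: det 13 = |V(-1)|; not divisible by 3, so not tricolorable
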